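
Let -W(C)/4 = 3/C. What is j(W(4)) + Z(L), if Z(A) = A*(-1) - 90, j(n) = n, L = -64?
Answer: -29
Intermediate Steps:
W(C) = -12/C
Z(A) = -90 - A (Z(A) = -A - 90 = -90 - A)
j(W(4)) + Z(L) = -12/4 + (-90 - 1*(-64)) = -12*1/4 + (-90 + 64) = -3 - 26 = -29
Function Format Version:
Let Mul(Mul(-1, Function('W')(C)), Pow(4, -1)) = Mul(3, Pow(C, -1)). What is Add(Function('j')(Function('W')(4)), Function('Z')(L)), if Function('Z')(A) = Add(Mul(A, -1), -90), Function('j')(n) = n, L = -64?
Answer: -29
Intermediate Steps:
Function('W')(C) = Mul(-12, Pow(C, -1)) (Function('W')(C) = Mul(-4, Mul(3, Pow(C, -1))) = Mul(-12, Pow(C, -1)))
Function('Z')(A) = Add(-90, Mul(-1, A)) (Function('Z')(A) = Add(Mul(-1, A), -90) = Add(-90, Mul(-1, A)))
Add(Function('j')(Function('W')(4)), Function('Z')(L)) = Add(Mul(-12, Pow(4, -1)), Add(-90, Mul(-1, -64))) = Add(Mul(-12, Rational(1, 4)), Add(-90, 64)) = Add(-3, -26) = -29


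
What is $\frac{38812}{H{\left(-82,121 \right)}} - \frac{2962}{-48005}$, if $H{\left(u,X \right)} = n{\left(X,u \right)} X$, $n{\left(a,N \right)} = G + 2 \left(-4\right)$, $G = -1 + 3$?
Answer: $- \frac{930509824}{17425815} \approx -53.398$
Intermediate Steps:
$G = 2$
$n{\left(a,N \right)} = -6$ ($n{\left(a,N \right)} = 2 + 2 \left(-4\right) = 2 - 8 = -6$)
$H{\left(u,X \right)} = - 6 X$
$\frac{38812}{H{\left(-82,121 \right)}} - \frac{2962}{-48005} = \frac{38812}{\left(-6\right) 121} - \frac{2962}{-48005} = \frac{38812}{-726} - - \frac{2962}{48005} = 38812 \left(- \frac{1}{726}\right) + \frac{2962}{48005} = - \frac{19406}{363} + \frac{2962}{48005} = - \frac{930509824}{17425815}$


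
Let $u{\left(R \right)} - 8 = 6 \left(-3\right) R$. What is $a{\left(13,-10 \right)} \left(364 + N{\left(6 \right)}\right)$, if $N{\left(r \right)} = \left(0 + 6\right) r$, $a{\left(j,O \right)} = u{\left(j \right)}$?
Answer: $-90400$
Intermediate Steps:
$u{\left(R \right)} = 8 - 18 R$ ($u{\left(R \right)} = 8 + 6 \left(-3\right) R = 8 - 18 R$)
$a{\left(j,O \right)} = 8 - 18 j$
$N{\left(r \right)} = 6 r$
$a{\left(13,-10 \right)} \left(364 + N{\left(6 \right)}\right) = \left(8 - 234\right) \left(364 + 6 \cdot 6\right) = \left(8 - 234\right) \left(364 + 36\right) = \left(-226\right) 400 = -90400$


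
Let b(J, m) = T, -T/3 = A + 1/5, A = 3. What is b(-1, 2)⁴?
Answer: 5308416/625 ≈ 8493.5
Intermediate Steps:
T = -48/5 (T = -3*(3 + 1/5) = -3*(3 + ⅕) = -3*16/5 = -48/5 ≈ -9.6000)
b(J, m) = -48/5
b(-1, 2)⁴ = (-48/5)⁴ = 5308416/625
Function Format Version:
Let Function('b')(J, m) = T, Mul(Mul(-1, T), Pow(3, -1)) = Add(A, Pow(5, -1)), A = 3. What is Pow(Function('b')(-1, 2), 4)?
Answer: Rational(5308416, 625) ≈ 8493.5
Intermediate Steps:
T = Rational(-48, 5) (T = Mul(-3, Add(3, Pow(5, -1))) = Mul(-3, Add(3, Rational(1, 5))) = Mul(-3, Rational(16, 5)) = Rational(-48, 5) ≈ -9.6000)
Function('b')(J, m) = Rational(-48, 5)
Pow(Function('b')(-1, 2), 4) = Pow(Rational(-48, 5), 4) = Rational(5308416, 625)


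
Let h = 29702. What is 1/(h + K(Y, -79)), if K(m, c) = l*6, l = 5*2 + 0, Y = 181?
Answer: 1/29762 ≈ 3.3600e-5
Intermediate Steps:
l = 10 (l = 10 + 0 = 10)
K(m, c) = 60 (K(m, c) = 10*6 = 60)
1/(h + K(Y, -79)) = 1/(29702 + 60) = 1/29762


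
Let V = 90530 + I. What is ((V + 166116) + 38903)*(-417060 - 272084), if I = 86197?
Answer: -263077965424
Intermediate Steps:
V = 176727 (V = 90530 + 86197 = 176727)
((V + 166116) + 38903)*(-417060 - 272084) = ((176727 + 166116) + 38903)*(-417060 - 272084) = (342843 + 38903)*(-689144) = 381746*(-689144) = -263077965424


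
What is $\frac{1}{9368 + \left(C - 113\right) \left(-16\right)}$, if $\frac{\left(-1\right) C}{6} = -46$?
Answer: $\frac{1}{6760} \approx 0.00014793$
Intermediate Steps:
$C = 276$ ($C = \left(-6\right) \left(-46\right) = 276$)
$\frac{1}{9368 + \left(C - 113\right) \left(-16\right)} = \frac{1}{9368 + \left(276 - 113\right) \left(-16\right)} = \frac{1}{9368 + 163 \left(-16\right)} = \frac{1}{9368 - 2608} = \frac{1}{6760}$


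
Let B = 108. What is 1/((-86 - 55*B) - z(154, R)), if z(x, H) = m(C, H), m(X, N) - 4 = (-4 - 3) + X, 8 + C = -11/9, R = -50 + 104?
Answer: -9/54124 ≈ -0.00016628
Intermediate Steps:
R = 54
C = -83/9 (C = -8 - 11/9 = -83/9 ≈ -9.2222)
m(X, N) = -3 + X (m(X, N) = 4 + ((-4 - 3) + X) = 4 + (-7 + X) = -3 + X)
z(x, H) = -110/9 (z(x, H) = -3 - 83/9 = -110/9)
1/((-86 - 55*B) - z(154, R)) = 1/((-86 - 55*108) - 1*(-110/9)) = 1/((-86 - 5940) + 110/9) = 1/(-6026 + 110/9) = 1/(-54124/9) = -9/54124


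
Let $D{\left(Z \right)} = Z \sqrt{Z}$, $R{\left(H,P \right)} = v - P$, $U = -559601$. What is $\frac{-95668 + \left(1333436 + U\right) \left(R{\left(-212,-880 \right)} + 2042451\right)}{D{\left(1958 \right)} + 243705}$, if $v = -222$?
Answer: $\frac{35027700981022785}{4716874283} - \frac{281423190007766 \sqrt{1958}}{4716874283} \approx 4.786 \cdot 10^{6}$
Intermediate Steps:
$R{\left(H,P \right)} = -222 - P$
$D{\left(Z \right)} = Z^{\frac{3}{2}}$
$\frac{-95668 + \left(1333436 + U\right) \left(R{\left(-212,-880 \right)} + 2042451\right)}{D{\left(1958 \right)} + 243705} = \frac{-95668 + \left(1333436 - 559601\right) \left(\left(-222 - -880\right) + 2042451\right)}{1958^{\frac{3}{2}} + 243705} = \frac{-95668 + 773835 \left(\left(-222 + 880\right) + 2042451\right)}{1958 \sqrt{1958} + 243705} = \frac{-95668 + 773835 \left(658 + 2042451\right)}{243705 + 1958 \sqrt{1958}} = \frac{-95668 + 773835 \cdot 2043109}{243705 + 1958 \sqrt{1958}} = \frac{-95668 + 1581029253015}{243705 + 1958 \sqrt{1958}} = \frac{1581029157347}{243705 + 1958 \sqrt{1958}}$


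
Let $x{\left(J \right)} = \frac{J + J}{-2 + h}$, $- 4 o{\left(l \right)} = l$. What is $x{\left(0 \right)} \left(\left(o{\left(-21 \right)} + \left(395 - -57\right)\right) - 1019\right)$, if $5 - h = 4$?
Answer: $0$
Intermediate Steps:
$h = 1$ ($h = 5 - 4 = 1$)
$o{\left(l \right)} = - \frac{l}{4}$
$x{\left(J \right)} = - 2 J$ ($x{\left(J \right)} = \frac{J + J}{-2 + 1} = \frac{2 J}{-1} = 2 J \left(-1\right) = - 2 J$)
$x{\left(0 \right)} \left(\left(o{\left(-21 \right)} + \left(395 - -57\right)\right) - 1019\right) = \left(-2\right) 0 \left(\left(\left(- \frac{1}{4}\right) \left(-21\right) + \left(395 - -57\right)\right) - 1019\right) = 0 \left(\left(\frac{21}{4} + \left(395 + 57\right)\right) - 1019\right) = 0 \left(\left(\frac{21}{4} + 452\right) - 1019\right) = 0 \left(\frac{1829}{4} - 1019\right) = 0 \left(- \frac{2247}{4}\right) = 0$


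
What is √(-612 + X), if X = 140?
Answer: 2*I*√118 ≈ 21.726*I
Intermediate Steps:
√(-612 + X) = √(-612 + 140) = √(-472) = 2*I*√118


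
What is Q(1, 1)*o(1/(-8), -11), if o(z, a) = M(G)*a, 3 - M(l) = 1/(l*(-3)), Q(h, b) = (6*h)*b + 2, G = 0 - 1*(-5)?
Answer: -4048/15 ≈ -269.87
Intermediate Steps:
G = 5 (G = 0 + 5 = 5)
Q(h, b) = 2 + 6*b*h (Q(h, b) = 6*b*h + 2 = 2 + 6*b*h)
M(l) = 3 + 1/(3*l) (M(l) = 3 - 1/(l*(-3)) = 3 - 1/((-3*l)) = 3 - (-1)/(3*l) = 3 + 1/(3*l))
o(z, a) = 46*a/15 (o(z, a) = (3 + (⅓)/5)*a = (3 + (⅓)*(⅕))*a = (3 + 1/15)*a = 46*a/15)
Q(1, 1)*o(1/(-8), -11) = (2 + 6*1*1)*((46/15)*(-11)) = (2 + 6)*(-506/15) = 8*(-506/15) = -4048/15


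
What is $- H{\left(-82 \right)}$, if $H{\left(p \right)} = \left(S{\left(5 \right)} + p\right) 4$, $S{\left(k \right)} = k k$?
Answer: $228$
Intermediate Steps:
$S{\left(k \right)} = k^{2}$
$H{\left(p \right)} = 100 + 4 p$ ($H{\left(p \right)} = \left(5^{2} + p\right) 4 = \left(25 + p\right) 4 = 100 + 4 p$)
$- H{\left(-82 \right)} = - (100 + 4 \left(-82\right)) = - (100 - 328) = \left(-1\right) \left(-228\right) = 228$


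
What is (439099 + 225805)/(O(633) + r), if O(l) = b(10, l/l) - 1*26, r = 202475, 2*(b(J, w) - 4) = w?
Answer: 1329808/404907 ≈ 3.2842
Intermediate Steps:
b(J, w) = 4 + w/2
O(l) = -43/2 (O(l) = (4 + (l/l)/2) - 1*26 = (4 + (½)*1) - 26 = (4 + ½) - 26 = 9/2 - 26 = -43/2)
(439099 + 225805)/(O(633) + r) = (439099 + 225805)/(-43/2 + 202475) = 664904/(404907/2) = 664904*(2/404907) = 1329808/404907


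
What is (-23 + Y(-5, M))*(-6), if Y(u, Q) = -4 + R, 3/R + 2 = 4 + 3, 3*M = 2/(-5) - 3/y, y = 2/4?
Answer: 792/5 ≈ 158.40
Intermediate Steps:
y = ½ (y = 2*(¼) = ½ ≈ 0.50000)
M = -32/15 (M = (2/(-5) - 3/½)/3 = (2*(-⅕) - 3*2)/3 = (-⅖ - 6)/3 = (⅓)*(-32/5) = -32/15 ≈ -2.1333)
R = ⅗ (R = 3/(-2 + (4 + 3)) = 3/(-2 + 7) = 3/5 = 3*(⅕) = ⅗ ≈ 0.60000)
Y(u, Q) = -17/5 (Y(u, Q) = -4 + ⅗ = -17/5)
(-23 + Y(-5, M))*(-6) = (-23 - 17/5)*(-6) = -132/5*(-6) = 792/5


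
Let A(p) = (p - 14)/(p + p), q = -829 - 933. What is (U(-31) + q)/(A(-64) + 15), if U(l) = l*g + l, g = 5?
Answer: -124672/999 ≈ -124.80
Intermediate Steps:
U(l) = 6*l (U(l) = l*5 + l = 5*l + l = 6*l)
q = -1762
A(p) = (-14 + p)/(2*p) (A(p) = (-14 + p)/((2*p)) = (-14 + p)*(1/(2*p)) = (-14 + p)/(2*p))
(U(-31) + q)/(A(-64) + 15) = (6*(-31) - 1762)/((1/2)*(-14 - 64)/(-64) + 15) = (-186 - 1762)/((1/2)*(-1/64)*(-78) + 15) = -1948/(39/64 + 15) = -1948/999/64 = -1948*64/999 = -124672/999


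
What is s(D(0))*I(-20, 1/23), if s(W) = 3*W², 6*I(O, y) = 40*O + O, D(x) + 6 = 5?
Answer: -410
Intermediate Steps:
D(x) = -1 (D(x) = -6 + 5 = -1)
I(O, y) = 41*O/6 (I(O, y) = (40*O + O)/6 = (41*O)/6 = 41*O/6)
s(D(0))*I(-20, 1/23) = (3*(-1)²)*((41/6)*(-20)) = (3*1)*(-410/3) = 3*(-410/3) = -410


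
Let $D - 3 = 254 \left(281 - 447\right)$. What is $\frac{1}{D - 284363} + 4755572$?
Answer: $\frac{1552808391727}{326524} \approx 4.7556 \cdot 10^{6}$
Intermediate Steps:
$D = -42161$ ($D = 3 + 254 \left(281 - 447\right) = 3 + 254 \left(-166\right) = 3 - 42164 = -42161$)
$\frac{1}{D - 284363} + 4755572 = \frac{1}{-42161 - 284363} + 4755572 = \frac{1}{-326524} + 4755572 = - \frac{1}{326524} + 4755572 = \frac{1552808391727}{326524}$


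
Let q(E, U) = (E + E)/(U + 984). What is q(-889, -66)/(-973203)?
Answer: 127/63814311 ≈ 1.9901e-6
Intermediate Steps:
q(E, U) = 2*E/(984 + U) (q(E, U) = (2*E)/(984 + U) = 2*E/(984 + U))
q(-889, -66)/(-973203) = (2*(-889)/(984 - 66))/(-973203) = (2*(-889)/918)*(-1/973203) = (2*(-889)*(1/918))*(-1/973203) = -889/459*(-1/973203) = 127/63814311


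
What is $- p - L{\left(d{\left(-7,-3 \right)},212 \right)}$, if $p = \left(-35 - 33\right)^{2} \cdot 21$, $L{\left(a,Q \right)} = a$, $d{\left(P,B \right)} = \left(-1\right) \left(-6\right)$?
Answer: $-97110$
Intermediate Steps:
$d{\left(P,B \right)} = 6$
$p = 97104$ ($p = \left(-68\right)^{2} \cdot 21 = 4624 \cdot 21 = 97104$)
$- p - L{\left(d{\left(-7,-3 \right)},212 \right)} = \left(-1\right) 97104 - 6 = -97104 - 6 = -97110$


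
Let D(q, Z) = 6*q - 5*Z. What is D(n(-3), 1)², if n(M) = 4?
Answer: 361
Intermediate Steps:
D(q, Z) = -5*Z + 6*q
D(n(-3), 1)² = (-5*1 + 6*4)² = (-5 + 24)² = 19² = 361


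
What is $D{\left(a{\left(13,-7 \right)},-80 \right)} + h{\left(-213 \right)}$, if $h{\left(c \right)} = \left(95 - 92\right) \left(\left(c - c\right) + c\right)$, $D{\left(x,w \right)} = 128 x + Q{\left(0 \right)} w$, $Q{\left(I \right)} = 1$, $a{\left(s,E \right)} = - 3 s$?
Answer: $-5711$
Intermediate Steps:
$D{\left(x,w \right)} = w + 128 x$ ($D{\left(x,w \right)} = 128 x + 1 w = 128 x + w = w + 128 x$)
$h{\left(c \right)} = 3 c$ ($h{\left(c \right)} = 3 \left(0 + c\right) = 3 c$)
$D{\left(a{\left(13,-7 \right)},-80 \right)} + h{\left(-213 \right)} = \left(-80 + 128 \left(\left(-3\right) 13\right)\right) + 3 \left(-213\right) = \left(-80 + 128 \left(-39\right)\right) - 639 = \left(-80 - 4992\right) - 639 = -5072 - 639 = -5711$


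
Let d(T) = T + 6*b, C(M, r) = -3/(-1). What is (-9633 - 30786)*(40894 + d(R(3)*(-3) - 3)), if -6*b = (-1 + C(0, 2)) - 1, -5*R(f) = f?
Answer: -8264028321/5 ≈ -1.6528e+9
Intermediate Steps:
C(M, r) = 3 (C(M, r) = -3*(-1) = 3)
R(f) = -f/5
b = -⅙ (b = -((-1 + 3) - 1)/6 = -(2 - 1)/6 = -⅙*1 = -⅙ ≈ -0.16667)
d(T) = -1 + T (d(T) = T + 6*(-⅙) = T - 1 = -1 + T)
(-9633 - 30786)*(40894 + d(R(3)*(-3) - 3)) = (-9633 - 30786)*(40894 + (-1 + (-⅕*3*(-3) - 3))) = -40419*(40894 + (-1 + (-⅗*(-3) - 3))) = -40419*(40894 + (-1 + (9/5 - 3))) = -40419*(40894 + (-1 - 6/5)) = -40419*(40894 - 11/5) = -40419*204459/5 = -8264028321/5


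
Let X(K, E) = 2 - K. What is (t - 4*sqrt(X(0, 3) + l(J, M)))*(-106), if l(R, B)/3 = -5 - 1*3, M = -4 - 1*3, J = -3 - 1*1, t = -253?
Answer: 26818 + 424*I*sqrt(22) ≈ 26818.0 + 1988.7*I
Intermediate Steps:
J = -4 (J = -3 - 1 = -4)
M = -7 (M = -4 - 3 = -7)
l(R, B) = -24 (l(R, B) = 3*(-5 - 1*3) = 3*(-5 - 3) = 3*(-8) = -24)
(t - 4*sqrt(X(0, 3) + l(J, M)))*(-106) = (-253 - 4*sqrt((2 - 1*0) - 24))*(-106) = (-253 - 4*sqrt((2 + 0) - 24))*(-106) = (-253 - 4*sqrt(2 - 24))*(-106) = (-253 - 4*I*sqrt(22))*(-106) = 26818 + 424*I*sqrt(22)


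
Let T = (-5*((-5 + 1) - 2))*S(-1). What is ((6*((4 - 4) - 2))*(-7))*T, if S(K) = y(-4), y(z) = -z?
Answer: 10080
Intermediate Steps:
S(K) = 4 (S(K) = -1*(-4) = 4)
T = 120 (T = -5*((-5 + 1) - 2)*4 = -5*(-4 - 2)*4 = -5*(-6)*4 = 30*4 = 120)
((6*((4 - 4) - 2))*(-7))*T = ((6*((4 - 4) - 2))*(-7))*120 = ((6*(0 - 2))*(-7))*120 = ((6*(-2))*(-7))*120 = -12*(-7)*120 = 84*120 = 10080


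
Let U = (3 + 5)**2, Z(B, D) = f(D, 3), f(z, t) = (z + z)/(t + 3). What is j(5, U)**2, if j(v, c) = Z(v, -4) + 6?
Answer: 196/9 ≈ 21.778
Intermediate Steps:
f(z, t) = 2*z/(3 + t) (f(z, t) = (2*z)/(3 + t) = 2*z/(3 + t))
Z(B, D) = D/3 (Z(B, D) = 2*D/(3 + 3) = 2*D/6 = 2*D*(1/6) = D/3)
U = 64 (U = 8**2 = 64)
j(v, c) = 14/3 (j(v, c) = (1/3)*(-4) + 6 = -4/3 + 6 = 14/3)
j(5, U)**2 = (14/3)**2 = 196/9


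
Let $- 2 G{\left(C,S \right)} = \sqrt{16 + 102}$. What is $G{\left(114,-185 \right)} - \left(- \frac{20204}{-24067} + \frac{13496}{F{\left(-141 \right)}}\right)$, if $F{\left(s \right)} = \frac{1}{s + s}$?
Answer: $\frac{91595901220}{24067} - \frac{\sqrt{118}}{2} \approx 3.8059 \cdot 10^{6}$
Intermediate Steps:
$F{\left(s \right)} = \frac{1}{2 s}$
$G{\left(C,S \right)} = - \frac{\sqrt{118}}{2}$ ($G{\left(C,S \right)} = - \frac{\sqrt{16 + 102}}{2} = - \frac{\sqrt{118}}{2}$)
$G{\left(114,-185 \right)} - \left(- \frac{20204}{-24067} + \frac{13496}{F{\left(-141 \right)}}\right) = - \frac{\sqrt{118}}{2} - \left(- \frac{20204}{-24067} + \frac{13496}{\frac{1}{2} \frac{1}{-141}}\right) = - \frac{\sqrt{118}}{2} - \left(\left(-20204\right) \left(- \frac{1}{24067}\right) + \frac{13496}{\frac{1}{2} \left(- \frac{1}{141}\right)}\right) = - \frac{\sqrt{118}}{2} - \left(\frac{20204}{24067} + \frac{13496}{- \frac{1}{282}}\right) = - \frac{\sqrt{118}}{2} - \left(\frac{20204}{24067} + 13496 \left(-282\right)\right) = - \frac{\sqrt{118}}{2} - \left(\frac{20204}{24067} - 3805872\right) = - \frac{\sqrt{118}}{2} - - \frac{91595901220}{24067} = - \frac{\sqrt{118}}{2} + \frac{91595901220}{24067} = \frac{91595901220}{24067} - \frac{\sqrt{118}}{2}$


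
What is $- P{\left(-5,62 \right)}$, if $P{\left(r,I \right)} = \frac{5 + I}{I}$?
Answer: $- \frac{67}{62} \approx -1.0806$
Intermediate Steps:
$P{\left(r,I \right)} = \frac{5 + I}{I}$
$- P{\left(-5,62 \right)} = - \frac{5 + 62}{62} = - \frac{67}{62}$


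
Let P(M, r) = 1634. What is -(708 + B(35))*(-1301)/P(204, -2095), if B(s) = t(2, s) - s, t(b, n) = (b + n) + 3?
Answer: 927613/1634 ≈ 567.69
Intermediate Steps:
t(b, n) = 3 + b + n
B(s) = 5 (B(s) = (3 + 2 + s) - s = (5 + s) - s = 5)
-(708 + B(35))*(-1301)/P(204, -2095) = -(708 + 5)*(-1301)/1634 = -713*(-1301)/1634 = -(-927613)/1634 = -1*(-927613/1634) = 927613/1634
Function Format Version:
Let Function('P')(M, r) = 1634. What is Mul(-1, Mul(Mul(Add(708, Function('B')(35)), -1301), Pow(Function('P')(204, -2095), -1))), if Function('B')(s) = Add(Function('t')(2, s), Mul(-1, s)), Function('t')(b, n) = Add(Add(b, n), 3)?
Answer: Rational(927613, 1634) ≈ 567.69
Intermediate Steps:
Function('t')(b, n) = Add(3, b, n)
Function('B')(s) = 5 (Function('B')(s) = Add(Add(3, 2, s), Mul(-1, s)) = Add(Add(5, s), Mul(-1, s)) = 5)
Mul(-1, Mul(Mul(Add(708, Function('B')(35)), -1301), Pow(Function('P')(204, -2095), -1))) = Mul(-1, Mul(Mul(Add(708, 5), -1301), Pow(1634, -1))) = Mul(-1, Mul(Mul(713, -1301), Rational(1, 1634))) = Mul(-1, Mul(-927613, Rational(1, 1634))) = Mul(-1, Rational(-927613, 1634)) = Rational(927613, 1634)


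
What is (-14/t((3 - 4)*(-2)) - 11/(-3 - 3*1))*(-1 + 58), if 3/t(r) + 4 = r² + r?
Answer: -855/2 ≈ -427.50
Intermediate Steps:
t(r) = 3/(-4 + r + r²) (t(r) = 3/(-4 + (r² + r)) = 3/(-4 + (r + r²)) = 3/(-4 + r + r²))
(-14/t((3 - 4)*(-2)) - 11/(-3 - 3*1))*(-1 + 58) = (-(-28/3 + 56*(3 - 4)²/3) - 11/(-3 - 3*1))*(-1 + 58) = (-14/(3/(-4 - 1*(-2) + (-1*(-2))²)) - 11/(-3 - 3))*57 = (-14/(3/(-4 + 2 + 2²)) - 11/(-6))*57 = (-14/(3/(-4 + 2 + 4)) - 11*(-⅙))*57 = (-14/(3/2) + 11/6)*57 = (-14/(3*(½)) + 11/6)*57 = (-14/3/2 + 11/6)*57 = (-14*⅔ + 11/6)*57 = (-28/3 + 11/6)*57 = -15/2*57 = -855/2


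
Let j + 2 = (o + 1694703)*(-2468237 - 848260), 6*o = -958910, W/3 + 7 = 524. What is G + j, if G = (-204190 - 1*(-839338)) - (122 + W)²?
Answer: -5090442556129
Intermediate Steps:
W = 1551 (W = -21 + 3*524 = -21 + 1572 = 1551)
o = -479455/3 (o = (⅙)*(-958910) = -479455/3 ≈ -1.5982e+5)
j = -5090440392348 (j = -2 + (-479455/3 + 1694703)*(-2468237 - 848260) = -2 + (4604654/3)*(-3316497) = -2 - 5090440392346 = -5090440392348)
G = -2163781 (G = (-204190 - 1*(-839338)) - (122 + 1551)² = (-204190 + 839338) - 1*1673² = 635148 - 1*2798929 = 635148 - 2798929 = -2163781)
G + j = -2163781 - 5090440392348 = -5090442556129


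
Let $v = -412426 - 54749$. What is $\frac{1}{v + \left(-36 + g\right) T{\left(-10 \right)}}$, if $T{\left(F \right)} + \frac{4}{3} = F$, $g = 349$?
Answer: $- \frac{3}{1412167} \approx -2.1244 \cdot 10^{-6}$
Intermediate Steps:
$T{\left(F \right)} = - \frac{4}{3} + F$
$v = -467175$
$\frac{1}{v + \left(-36 + g\right) T{\left(-10 \right)}} = \frac{1}{-467175 + \left(-36 + 349\right) \left(- \frac{4}{3} - 10\right)} = \frac{1}{-467175 + 313 \left(- \frac{34}{3}\right)} = \frac{1}{-467175 - \frac{10642}{3}} = \frac{1}{- \frac{1412167}{3}} = - \frac{3}{1412167}$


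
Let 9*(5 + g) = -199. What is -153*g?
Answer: 4148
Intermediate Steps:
g = -244/9 (g = -5 + (1/9)*(-199) = -5 - 199/9 = -244/9 ≈ -27.111)
-153*g = -153*(-244/9) = 4148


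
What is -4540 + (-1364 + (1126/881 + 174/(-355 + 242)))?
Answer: -587786968/99553 ≈ -5904.3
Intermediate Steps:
-4540 + (-1364 + (1126/881 + 174/(-355 + 242))) = -4540 + (-1364 + (1126*(1/881) + 174/(-113))) = -4540 + (-1364 + (1126/881 + 174*(-1/113))) = -4540 + (-1364 + (1126/881 - 174/113)) = -4540 + (-1364 - 26056/99553) = -4540 - 135816348/99553 = -587786968/99553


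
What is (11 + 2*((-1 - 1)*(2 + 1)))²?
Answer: 1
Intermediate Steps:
(11 + 2*((-1 - 1)*(2 + 1)))² = (11 + 2*(-2*3))² = (11 + 2*(-6))² = (11 - 12)² = (-1)² = 1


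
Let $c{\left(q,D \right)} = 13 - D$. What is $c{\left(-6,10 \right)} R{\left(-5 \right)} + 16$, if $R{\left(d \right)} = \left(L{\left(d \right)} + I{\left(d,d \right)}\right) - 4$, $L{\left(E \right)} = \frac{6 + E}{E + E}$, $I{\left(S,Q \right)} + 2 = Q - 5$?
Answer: $- \frac{323}{10} \approx -32.3$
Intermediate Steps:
$I{\left(S,Q \right)} = -7 + Q$ ($I{\left(S,Q \right)} = -2 + \left(Q - 5\right) = -2 + \left(-5 + Q\right) = -7 + Q$)
$L{\left(E \right)} = \frac{6 + E}{2 E}$
$R{\left(d \right)} = -11 + d + \frac{6 + d}{2 d}$ ($R{\left(d \right)} = \left(\frac{6 + d}{2 d} + \left(-7 + d\right)\right) - 4 = \left(-7 + d + \frac{6 + d}{2 d}\right) - 4 = -11 + d + \frac{6 + d}{2 d}$)
$c{\left(-6,10 \right)} R{\left(-5 \right)} + 16 = \left(13 - 10\right) \left(- \frac{21}{2} - 5 + \frac{3}{-5}\right) + 16 = \left(13 - 10\right) \left(- \frac{21}{2} - 5 + 3 \left(- \frac{1}{5}\right)\right) + 16 = 3 \left(- \frac{21}{2} - 5 - \frac{3}{5}\right) + 16 = 3 \left(- \frac{161}{10}\right) + 16 = - \frac{483}{10} + 16 = - \frac{323}{10}$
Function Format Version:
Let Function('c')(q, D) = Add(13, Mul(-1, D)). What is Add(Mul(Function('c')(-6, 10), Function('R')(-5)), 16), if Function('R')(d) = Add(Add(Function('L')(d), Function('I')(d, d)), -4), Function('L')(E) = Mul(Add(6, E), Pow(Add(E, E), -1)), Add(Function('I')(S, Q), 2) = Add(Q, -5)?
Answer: Rational(-323, 10) ≈ -32.300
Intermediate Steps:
Function('I')(S, Q) = Add(-7, Q) (Function('I')(S, Q) = Add(-2, Add(Q, -5)) = Add(-2, Add(-5, Q)) = Add(-7, Q))
Function('L')(E) = Mul(Rational(1, 2), Pow(E, -1), Add(6, E)) (Function('L')(E) = Mul(Add(6, E), Pow(Mul(2, E), -1)) = Mul(Add(6, E), Mul(Rational(1, 2), Pow(E, -1))) = Mul(Rational(1, 2), Pow(E, -1), Add(6, E)))
Function('R')(d) = Add(-11, d, Mul(Rational(1, 2), Pow(d, -1), Add(6, d))) (Function('R')(d) = Add(Add(Mul(Rational(1, 2), Pow(d, -1), Add(6, d)), Add(-7, d)), -4) = Add(Add(-7, d, Mul(Rational(1, 2), Pow(d, -1), Add(6, d))), -4) = Add(-11, d, Mul(Rational(1, 2), Pow(d, -1), Add(6, d))))
Add(Mul(Function('c')(-6, 10), Function('R')(-5)), 16) = Add(Mul(Add(13, Mul(-1, 10)), Add(Rational(-21, 2), -5, Mul(3, Pow(-5, -1)))), 16) = Add(Mul(Add(13, -10), Add(Rational(-21, 2), -5, Mul(3, Rational(-1, 5)))), 16) = Add(Mul(3, Add(Rational(-21, 2), -5, Rational(-3, 5))), 16) = Add(Mul(3, Rational(-161, 10)), 16) = Add(Rational(-483, 10), 16) = Rational(-323, 10)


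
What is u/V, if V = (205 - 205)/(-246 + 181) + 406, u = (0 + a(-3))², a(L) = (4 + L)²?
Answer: 1/406 ≈ 0.0024631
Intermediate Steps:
u = 1 (u = (0 + (4 - 3)²)² = (0 + 1²)² = (0 + 1)² = 1² = 1)
V = 406 (V = 0/(-65) + 406 = 0*(-1/65) + 406 = 0 + 406 = 406)
u/V = 1/406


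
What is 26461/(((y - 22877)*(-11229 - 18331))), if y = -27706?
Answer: 26461/1495233480 ≈ 1.7697e-5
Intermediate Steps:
26461/(((y - 22877)*(-11229 - 18331))) = 26461/(((-27706 - 22877)*(-11229 - 18331))) = 26461/((-50583*(-29560))) = 26461/1495233480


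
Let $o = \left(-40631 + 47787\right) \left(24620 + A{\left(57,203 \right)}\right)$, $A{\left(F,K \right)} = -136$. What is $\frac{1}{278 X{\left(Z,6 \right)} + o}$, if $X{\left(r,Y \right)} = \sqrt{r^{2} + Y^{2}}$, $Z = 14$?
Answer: $\frac{10950469}{1918604339998758} - \frac{139 \sqrt{58}}{7674417359995032} \approx 5.7074 \cdot 10^{-9}$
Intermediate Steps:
$X{\left(r,Y \right)} = \sqrt{Y^{2} + r^{2}}$
$o = 175207504$ ($o = \left(-40631 + 47787\right) \left(24620 - 136\right) = 7156 \cdot 24484 = 175207504$)
$\frac{1}{278 X{\left(Z,6 \right)} + o} = \frac{1}{278 \sqrt{6^{2} + 14^{2}} + 175207504} = \frac{1}{278 \sqrt{36 + 196} + 175207504} = \frac{1}{278 \sqrt{232} + 175207504} = \frac{1}{278 \cdot 2 \sqrt{58} + 175207504} = \frac{1}{556 \sqrt{58} + 175207504} = \frac{1}{175207504 + 556 \sqrt{58}}$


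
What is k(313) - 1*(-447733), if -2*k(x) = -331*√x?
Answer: 447733 + 331*√313/2 ≈ 4.5066e+5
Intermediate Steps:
k(x) = 331*√x/2 (k(x) = -(-331)*√x/2 = 331*√x/2)
k(313) - 1*(-447733) = 331*√313/2 - 1*(-447733) = 331*√313/2 + 447733 = 447733 + 331*√313/2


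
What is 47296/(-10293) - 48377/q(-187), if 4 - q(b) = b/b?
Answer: -166028783/10293 ≈ -16130.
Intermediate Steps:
q(b) = 3 (q(b) = 4 - b/b = 4 - 1*1 = 4 - 1 = 3)
47296/(-10293) - 48377/q(-187) = 47296/(-10293) - 48377/3 = 47296*(-1/10293) - 48377*⅓ = -47296/10293 - 48377/3 = -166028783/10293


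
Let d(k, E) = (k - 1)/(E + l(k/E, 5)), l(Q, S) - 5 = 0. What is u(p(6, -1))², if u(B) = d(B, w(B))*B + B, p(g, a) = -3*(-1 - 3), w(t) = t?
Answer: 112896/289 ≈ 390.64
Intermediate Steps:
l(Q, S) = 5 (l(Q, S) = 5 + 0 = 5)
d(k, E) = (-1 + k)/(5 + E) (d(k, E) = (k - 1)/(E + 5) = (-1 + k)/(5 + E))
p(g, a) = 12 (p(g, a) = -3*(-4) = 12)
u(B) = B + B*(-1 + B)/(5 + B) (u(B) = ((-1 + B)/(5 + B))*B + B = B*(-1 + B)/(5 + B) + B = B + B*(-1 + B)/(5 + B))
u(p(6, -1))² = (2*12*(2 + 12)/(5 + 12))² = (2*12*14/17)² = (2*12*(1/17)*14)² = (336/17)² = 112896/289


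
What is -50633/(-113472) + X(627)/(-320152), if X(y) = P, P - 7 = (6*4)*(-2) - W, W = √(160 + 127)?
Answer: 2026863571/4541035968 + √287/320152 ≈ 0.44640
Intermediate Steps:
W = √287 ≈ 16.941
P = -41 - √287 (P = 7 + ((6*4)*(-2) - √287) = 7 + (24*(-2) - √287) = 7 + (-48 - √287) = -41 - √287 ≈ -57.941)
X(y) = -41 - √287
-50633/(-113472) + X(627)/(-320152) = -50633/(-113472) + (-41 - √287)/(-320152) = -50633*(-1/113472) + (-41 - √287)*(-1/320152) = 50633/113472 + (41/320152 + √287/320152) = 2026863571/4541035968 + √287/320152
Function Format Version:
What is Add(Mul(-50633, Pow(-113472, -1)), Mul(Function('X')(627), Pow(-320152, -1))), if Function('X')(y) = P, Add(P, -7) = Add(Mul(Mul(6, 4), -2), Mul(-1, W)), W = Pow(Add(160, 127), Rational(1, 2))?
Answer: Add(Rational(2026863571, 4541035968), Mul(Rational(1, 320152), Pow(287, Rational(1, 2)))) ≈ 0.44640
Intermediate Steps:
W = Pow(287, Rational(1, 2)) ≈ 16.941
P = Add(-41, Mul(-1, Pow(287, Rational(1, 2)))) (P = Add(7, Add(Mul(Mul(6, 4), -2), Mul(-1, Pow(287, Rational(1, 2))))) = Add(7, Add(Mul(24, -2), Mul(-1, Pow(287, Rational(1, 2))))) = Add(7, Add(-48, Mul(-1, Pow(287, Rational(1, 2))))) = Add(-41, Mul(-1, Pow(287, Rational(1, 2)))) ≈ -57.941)
Function('X')(y) = Add(-41, Mul(-1, Pow(287, Rational(1, 2))))
Add(Mul(-50633, Pow(-113472, -1)), Mul(Function('X')(627), Pow(-320152, -1))) = Add(Mul(-50633, Pow(-113472, -1)), Mul(Add(-41, Mul(-1, Pow(287, Rational(1, 2)))), Pow(-320152, -1))) = Add(Mul(-50633, Rational(-1, 113472)), Mul(Add(-41, Mul(-1, Pow(287, Rational(1, 2)))), Rational(-1, 320152))) = Add(Rational(50633, 113472), Add(Rational(41, 320152), Mul(Rational(1, 320152), Pow(287, Rational(1, 2))))) = Add(Rational(2026863571, 4541035968), Mul(Rational(1, 320152), Pow(287, Rational(1, 2))))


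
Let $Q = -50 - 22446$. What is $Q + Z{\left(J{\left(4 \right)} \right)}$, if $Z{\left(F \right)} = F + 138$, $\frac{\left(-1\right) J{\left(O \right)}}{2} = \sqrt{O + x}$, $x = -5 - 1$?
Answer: $-22358 - 2 i \sqrt{2} \approx -22358.0 - 2.8284 i$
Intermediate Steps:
$x = -6$
$J{\left(O \right)} = - 2 \sqrt{-6 + O}$ ($J{\left(O \right)} = - 2 \sqrt{O - 6} = - 2 \sqrt{-6 + O}$)
$Z{\left(F \right)} = 138 + F$
$Q = -22496$
$Q + Z{\left(J{\left(4 \right)} \right)} = -22496 + \left(138 - 2 \sqrt{-6 + 4}\right) = -22496 + \left(138 - 2 \sqrt{-2}\right) = -22496 + \left(138 - 2 i \sqrt{2}\right) = -22358 - 2 i \sqrt{2}$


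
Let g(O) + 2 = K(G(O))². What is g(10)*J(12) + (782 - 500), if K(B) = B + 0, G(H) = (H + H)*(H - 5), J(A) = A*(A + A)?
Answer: 2879706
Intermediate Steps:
J(A) = 2*A² (J(A) = A*(2*A) = 2*A²)
G(H) = 2*H*(-5 + H) (G(H) = (2*H)*(-5 + H) = 2*H*(-5 + H))
K(B) = B
g(O) = -2 + 4*O²*(-5 + O)² (g(O) = -2 + (2*O*(-5 + O))² = -2 + 4*O²*(-5 + O)²)
g(10)*J(12) + (782 - 500) = (-2 + 4*10²*(-5 + 10)²)*(2*12²) + (782 - 500) = (-2 + 4*100*5²)*(2*144) + 282 = (-2 + 4*100*25)*288 + 282 = (-2 + 10000)*288 + 282 = 9998*288 + 282 = 2879424 + 282 = 2879706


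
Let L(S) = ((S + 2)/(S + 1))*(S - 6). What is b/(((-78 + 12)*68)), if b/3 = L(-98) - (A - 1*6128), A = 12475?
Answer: 625643/145112 ≈ 4.3114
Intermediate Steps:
L(S) = (-6 + S)*(2 + S)/(1 + S) (L(S) = ((2 + S)/(1 + S))*(-6 + S) = (-6 + S)*(2 + S)/(1 + S))
b = -1876929/97 (b = 3*((-12 + (-98)² - 4*(-98))/(1 - 98) - (12475 - 1*6128)) = 3*((-12 + 9604 + 392)/(-97) - (12475 - 6128)) = 3*(-1/97*9984 - 1*6347) = 3*(-9984/97 - 6347) = 3*(-625643/97) = -1876929/97 ≈ -19350.)
b/(((-78 + 12)*68)) = -1876929*1/(68*(-78 + 12))/97 = -1876929/(97*((-66*68))) = -1876929/97/(-4488) = -1876929/97*(-1/4488) = 625643/145112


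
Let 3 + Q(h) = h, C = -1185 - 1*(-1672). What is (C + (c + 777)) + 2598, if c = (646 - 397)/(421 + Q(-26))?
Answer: 1514153/392 ≈ 3862.6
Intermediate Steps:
C = 487 (C = -1185 + 1672 = 487)
Q(h) = -3 + h
c = 249/392 (c = (646 - 397)/(421 + (-3 - 26)) = 249/(421 - 29) = 249/392 ≈ 0.63520)
(C + (c + 777)) + 2598 = (487 + (249/392 + 777)) + 2598 = (487 + 304833/392) + 2598 = 495737/392 + 2598 = 1514153/392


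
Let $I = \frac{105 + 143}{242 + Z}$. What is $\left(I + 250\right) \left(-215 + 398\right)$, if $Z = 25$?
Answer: $\frac{4086878}{89} \approx 45920.0$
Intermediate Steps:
$I = \frac{248}{267}$ ($I = \frac{105 + 143}{242 + 25} = \frac{248}{267} \approx 0.92884$)
$\left(I + 250\right) \left(-215 + 398\right) = \left(\frac{248}{267} + 250\right) \left(-215 + 398\right) = \frac{66998}{267} \cdot 183 = \frac{4086878}{89}$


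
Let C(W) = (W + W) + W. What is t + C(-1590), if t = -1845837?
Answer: -1850607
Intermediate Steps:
C(W) = 3*W (C(W) = 2*W + W = 3*W)
t + C(-1590) = -1845837 + 3*(-1590) = -1845837 - 4770 = -1850607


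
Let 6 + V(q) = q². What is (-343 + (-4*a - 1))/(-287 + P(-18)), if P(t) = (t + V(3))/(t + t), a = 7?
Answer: 4464/3439 ≈ 1.2981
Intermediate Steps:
V(q) = -6 + q²
P(t) = (3 + t)/(2*t) (P(t) = (t + (-6 + 3²))/(t + t) = (t + (-6 + 9))/((2*t)) = (t + 3)*(1/(2*t)) = (3 + t)*(1/(2*t)) = (3 + t)/(2*t))
(-343 + (-4*a - 1))/(-287 + P(-18)) = (-343 + (-4*7 - 1))/(-287 + (½)*(3 - 18)/(-18)) = (-343 + (-28 - 1))/(-287 + (½)*(-1/18)*(-15)) = (-343 - 29)/(-287 + 5/12) = -372/(-3439/12) = -372*(-12/3439) = 4464/3439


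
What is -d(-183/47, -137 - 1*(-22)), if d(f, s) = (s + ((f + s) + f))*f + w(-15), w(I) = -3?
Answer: -2038581/2209 ≈ -922.85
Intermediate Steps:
d(f, s) = -3 + f*(2*f + 2*s) (d(f, s) = (s + ((f + s) + f))*f - 3 = (s + (s + 2*f))*f - 3 = (2*f + 2*s)*f - 3 = f*(2*f + 2*s) - 3 = -3 + f*(2*f + 2*s))
-d(-183/47, -137 - 1*(-22)) = -(-3 + 2*(-183/47)**2 + 2*(-183/47)*(-137 - 1*(-22))) = -(-3 + 2*(-183*1/47)**2 + 2*(-183*1/47)*(-137 + 22)) = -(-3 + 2*(-183/47)**2 + 2*(-183/47)*(-115)) = -(-3 + 2*(33489/2209) + 42090/47) = -(-3 + 66978/2209 + 42090/47) = -1*2038581/2209 = -2038581/2209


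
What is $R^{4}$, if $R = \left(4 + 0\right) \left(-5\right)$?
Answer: $160000$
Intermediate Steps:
$R = -20$ ($R = 4 \left(-5\right) = -20$)
$R^{4} = \left(-20\right)^{4} = 160000$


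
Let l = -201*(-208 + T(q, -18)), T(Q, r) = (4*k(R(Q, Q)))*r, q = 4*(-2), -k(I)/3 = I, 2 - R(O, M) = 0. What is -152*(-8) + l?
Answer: -43808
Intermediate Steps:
R(O, M) = 2 (R(O, M) = 2 - 1*0 = 2 + 0 = 2)
k(I) = -3*I
q = -8
T(Q, r) = -24*r (T(Q, r) = (4*(-3*2))*r = (4*(-6))*r = -24*r)
l = -45024 (l = -201*(-208 - 24*(-18)) = -201*(-208 + 432) = -201*224 = -45024)
-152*(-8) + l = -152*(-8) - 45024 = 1216 - 45024 = -43808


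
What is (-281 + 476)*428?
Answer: 83460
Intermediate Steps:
(-281 + 476)*428 = 195*428 = 83460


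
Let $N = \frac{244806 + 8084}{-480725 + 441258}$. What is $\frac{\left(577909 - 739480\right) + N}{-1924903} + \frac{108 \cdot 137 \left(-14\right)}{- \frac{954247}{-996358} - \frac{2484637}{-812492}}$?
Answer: $- \frac{2123234058129856670971520599}{41161967692385803854095} \approx -51582.0$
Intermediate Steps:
$N = - \frac{252890}{39467}$ ($N = \frac{252890}{-39467} = 252890 \left(- \frac{1}{39467}\right) = - \frac{252890}{39467} \approx -6.4076$)
$\frac{\left(577909 - 739480\right) + N}{-1924903} + \frac{108 \cdot 137 \left(-14\right)}{- \frac{954247}{-996358} - \frac{2484637}{-812492}} = \frac{\left(577909 - 739480\right) - \frac{252890}{39467}}{-1924903} + \frac{108 \cdot 137 \left(-14\right)}{- \frac{954247}{-996358} - \frac{2484637}{-812492}} = \left(-161571 - \frac{252890}{39467}\right) \left(- \frac{1}{1924903}\right) + \frac{14796 \left(-14\right)}{\left(-954247\right) \left(- \frac{1}{996358}\right) - - \frac{2484637}{812492}} = \left(- \frac{6376975547}{39467}\right) \left(- \frac{1}{1924903}\right) - \frac{207144}{\frac{954247}{996358} + \frac{2484637}{812492}} = \frac{6376975547}{75970146701} - \frac{207144}{\frac{1625453002785}{404766452068}} = \frac{6376975547}{75970146701} - \frac{27948313982391264}{541817667595} = - \frac{2123234058129856670971520599}{41161967692385803854095}$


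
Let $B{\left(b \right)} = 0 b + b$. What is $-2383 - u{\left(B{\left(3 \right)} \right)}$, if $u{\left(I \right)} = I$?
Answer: $-2386$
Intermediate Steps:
$B{\left(b \right)} = b$ ($B{\left(b \right)} = 0 + b = b$)
$-2383 - u{\left(B{\left(3 \right)} \right)} = -2383 - 3 = -2386$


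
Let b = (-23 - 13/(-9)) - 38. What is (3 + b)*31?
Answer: -15779/9 ≈ -1753.2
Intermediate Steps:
b = -536/9 (b = (-23 - 13*(-⅑)) - 38 = (-23 + 13/9) - 38 = -194/9 - 38 = -536/9 ≈ -59.556)
(3 + b)*31 = (3 - 536/9)*31 = -509/9*31 = -15779/9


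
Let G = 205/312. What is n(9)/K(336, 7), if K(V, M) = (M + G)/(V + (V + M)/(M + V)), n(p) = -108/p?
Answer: -1261728/2389 ≈ -528.14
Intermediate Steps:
G = 205/312 (G = 205*(1/312) = 205/312 ≈ 0.65705)
K(V, M) = (205/312 + M)/(1 + V) (K(V, M) = (M + 205/312)/(V + (V + M)/(M + V)) = (205/312 + M)/(V + (M + V)/(M + V)) = (205/312 + M)/(V + 1) = (205/312 + M)/(1 + V))
n(9)/K(336, 7) = (-108/9)/(((205/312 + 7)/(1 + 336))) = (-108*1/9)/(((2389/312)/337)) = -12/((1/337)*(2389/312)) = -12/2389/105144 = -12*105144/2389 = -1261728/2389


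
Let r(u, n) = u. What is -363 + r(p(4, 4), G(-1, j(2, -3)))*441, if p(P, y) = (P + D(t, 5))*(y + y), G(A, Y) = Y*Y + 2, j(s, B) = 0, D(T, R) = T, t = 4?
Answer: 27861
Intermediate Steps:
G(A, Y) = 2 + Y**2 (G(A, Y) = Y**2 + 2 = 2 + Y**2)
p(P, y) = 2*y*(4 + P) (p(P, y) = (P + 4)*(y + y) = (4 + P)*(2*y) = 2*y*(4 + P))
-363 + r(p(4, 4), G(-1, j(2, -3)))*441 = -363 + (2*4*(4 + 4))*441 = -363 + (2*4*8)*441 = -363 + 64*441 = -363 + 28224 = 27861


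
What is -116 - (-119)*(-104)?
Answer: -12492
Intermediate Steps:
-116 - (-119)*(-104) = -116 - 119*104 = -116 - 12376 = -12492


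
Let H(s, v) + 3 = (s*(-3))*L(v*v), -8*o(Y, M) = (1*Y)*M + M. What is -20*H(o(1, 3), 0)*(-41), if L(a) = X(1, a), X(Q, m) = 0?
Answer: -2460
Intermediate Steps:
o(Y, M) = -M/8 - M*Y/8 (o(Y, M) = -((1*Y)*M + M)/8 = -(Y*M + M)/8 = -(M*Y + M)/8 = -(M + M*Y)/8 = -M/8 - M*Y/8)
L(a) = 0
H(s, v) = -3 (H(s, v) = -3 + (s*(-3))*0 = -3 - 3*s*0 = -3 + 0 = -3)
-20*H(o(1, 3), 0)*(-41) = -20*(-3)*(-41) = 60*(-41) = -2460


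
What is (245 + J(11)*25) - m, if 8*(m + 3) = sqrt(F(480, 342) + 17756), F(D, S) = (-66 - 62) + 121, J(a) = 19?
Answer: 723 - sqrt(17749)/8 ≈ 706.35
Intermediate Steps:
F(D, S) = -7 (F(D, S) = -128 + 121 = -7)
m = -3 + sqrt(17749)/8 (m = -3 + sqrt(-7 + 17756)/8 = -3 + sqrt(17749)/8 ≈ 13.653)
(245 + J(11)*25) - m = (245 + 19*25) - (-3 + sqrt(17749)/8) = (245 + 475) + (3 - sqrt(17749)/8) = 720 + (3 - sqrt(17749)/8) = 723 - sqrt(17749)/8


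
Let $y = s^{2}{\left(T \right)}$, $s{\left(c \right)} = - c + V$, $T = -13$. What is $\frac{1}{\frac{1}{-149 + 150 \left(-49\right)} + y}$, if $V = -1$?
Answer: $\frac{7499}{1079855} \approx 0.0069444$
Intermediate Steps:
$s{\left(c \right)} = -1 - c$ ($s{\left(c \right)} = - c - 1 = -1 - c$)
$y = 144$ ($y = \left(-1 - -13\right)^{2} = \left(-1 + 13\right)^{2} = 12^{2} = 144$)
$\frac{1}{\frac{1}{-149 + 150 \left(-49\right)} + y} = \frac{1}{\frac{1}{-149 + 150 \left(-49\right)} + 144} = \frac{1}{\frac{1}{-149 - 7350} + 144} = \frac{1}{\frac{1}{-7499} + 144} = \frac{1}{- \frac{1}{7499} + 144} = \frac{1}{\frac{1079855}{7499}} = \frac{7499}{1079855}$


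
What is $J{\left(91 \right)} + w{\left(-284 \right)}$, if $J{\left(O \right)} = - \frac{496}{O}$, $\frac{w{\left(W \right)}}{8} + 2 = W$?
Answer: $- \frac{208704}{91} \approx -2293.4$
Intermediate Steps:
$w{\left(W \right)} = -16 + 8 W$
$J{\left(91 \right)} + w{\left(-284 \right)} = - \frac{496}{91} + \left(-16 + 8 \left(-284\right)\right) = \left(-496\right) \frac{1}{91} - 2288 = - \frac{496}{91} - 2288 = - \frac{208704}{91}$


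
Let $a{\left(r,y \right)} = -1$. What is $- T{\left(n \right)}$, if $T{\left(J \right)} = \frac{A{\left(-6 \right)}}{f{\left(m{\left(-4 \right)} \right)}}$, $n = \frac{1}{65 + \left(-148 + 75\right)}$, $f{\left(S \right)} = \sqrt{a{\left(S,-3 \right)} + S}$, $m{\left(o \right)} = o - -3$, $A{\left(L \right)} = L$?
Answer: $- 3 i \sqrt{2} \approx - 4.2426 i$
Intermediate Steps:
$m{\left(o \right)} = 3 + o$ ($m{\left(o \right)} = o + 3 = 3 + o$)
$f{\left(S \right)} = \sqrt{-1 + S}$
$n = - \frac{1}{8}$ ($n = \frac{1}{65 - 73} = \frac{1}{-8} = - \frac{1}{8} \approx -0.125$)
$T{\left(J \right)} = 3 i \sqrt{2}$ ($T{\left(J \right)} = - \frac{6}{\sqrt{-1 + \left(3 - 4\right)}} = - \frac{6}{\sqrt{-1 - 1}} = - \frac{6}{\sqrt{-2}} = - \frac{6}{i \sqrt{2}} = - 6 \left(- \frac{i \sqrt{2}}{2}\right) = 3 i \sqrt{2}$)
$- T{\left(n \right)} = - 3 i \sqrt{2}$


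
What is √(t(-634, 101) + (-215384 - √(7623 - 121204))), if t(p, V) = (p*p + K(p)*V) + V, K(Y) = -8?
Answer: √(185865 - I*√113581) ≈ 431.12 - 0.391*I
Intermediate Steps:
t(p, V) = p² - 7*V (t(p, V) = (p*p - 8*V) + V = (p² - 8*V) + V = p² - 7*V)
√(t(-634, 101) + (-215384 - √(7623 - 121204))) = √(((-634)² - 7*101) + (-215384 - √(7623 - 121204))) = √((401956 - 707) + (-215384 - √(-113581))) = √(401249 + (-215384 - I*√113581)) = √(185865 - I*√113581)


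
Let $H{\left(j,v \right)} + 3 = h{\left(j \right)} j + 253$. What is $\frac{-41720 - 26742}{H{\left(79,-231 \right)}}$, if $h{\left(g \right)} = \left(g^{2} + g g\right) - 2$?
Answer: $- \frac{34231}{493085} \approx -0.069422$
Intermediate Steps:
$h{\left(g \right)} = -2 + 2 g^{2}$ ($h{\left(g \right)} = \left(g^{2} + g^{2}\right) - 2 = 2 g^{2} - 2 = -2 + 2 g^{2}$)
$H{\left(j,v \right)} = 250 + j \left(-2 + 2 j^{2}\right)$ ($H{\left(j,v \right)} = -3 + \left(\left(-2 + 2 j^{2}\right) j + 253\right) = -3 + \left(j \left(-2 + 2 j^{2}\right) + 253\right) = -3 + \left(253 + j \left(-2 + 2 j^{2}\right)\right) = 250 + j \left(-2 + 2 j^{2}\right)$)
$\frac{-41720 - 26742}{H{\left(79,-231 \right)}} = \frac{-41720 - 26742}{250 - 158 + 2 \cdot 79^{3}} = - \frac{68462}{250 - 158 + 2 \cdot 493039} = - \frac{68462}{250 - 158 + 986078} = - \frac{68462}{986170} = \left(-68462\right) \frac{1}{986170} = - \frac{34231}{493085}$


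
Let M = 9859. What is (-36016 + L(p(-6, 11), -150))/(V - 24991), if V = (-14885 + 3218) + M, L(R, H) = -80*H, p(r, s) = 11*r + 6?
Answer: 24016/26799 ≈ 0.89615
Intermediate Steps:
p(r, s) = 6 + 11*r
V = -1808 (V = (-14885 + 3218) + 9859 = -11667 + 9859 = -1808)
(-36016 + L(p(-6, 11), -150))/(V - 24991) = (-36016 - 80*(-150))/(-1808 - 24991) = (-36016 + 12000)/(-26799) = -24016*(-1/26799) = 24016/26799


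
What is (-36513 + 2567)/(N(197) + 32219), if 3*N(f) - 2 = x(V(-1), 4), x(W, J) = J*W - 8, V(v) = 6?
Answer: -33946/32225 ≈ -1.0534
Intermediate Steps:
x(W, J) = -8 + J*W
N(f) = 6 (N(f) = 2/3 + (-8 + 4*6)/3 = 2/3 + (-8 + 24)/3 = 2/3 + (1/3)*16 = 2/3 + 16/3 = 6)
(-36513 + 2567)/(N(197) + 32219) = (-36513 + 2567)/(6 + 32219) = -33946/32225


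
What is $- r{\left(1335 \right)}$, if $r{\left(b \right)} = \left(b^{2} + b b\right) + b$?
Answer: $-3565785$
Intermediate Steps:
$r{\left(b \right)} = b + 2 b^{2}$ ($r{\left(b \right)} = \left(b^{2} + b^{2}\right) + b = 2 b^{2} + b = b + 2 b^{2}$)
$- r{\left(1335 \right)} = - 1335 \left(1 + 2 \cdot 1335\right) = - 1335 \left(1 + 2670\right) = - 1335 \cdot 2671 = \left(-1\right) 3565785 = -3565785$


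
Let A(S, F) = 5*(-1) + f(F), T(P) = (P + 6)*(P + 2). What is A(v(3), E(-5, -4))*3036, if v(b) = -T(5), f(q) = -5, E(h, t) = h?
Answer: -30360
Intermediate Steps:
T(P) = (2 + P)*(6 + P) (T(P) = (6 + P)*(2 + P) = (2 + P)*(6 + P))
v(b) = -77 (v(b) = -(12 + 5² + 8*5) = -(12 + 25 + 40) = -1*77 = -77)
A(S, F) = -10 (A(S, F) = 5*(-1) - 5 = -5 - 5 = -10)
A(v(3), E(-5, -4))*3036 = -10*3036 = -30360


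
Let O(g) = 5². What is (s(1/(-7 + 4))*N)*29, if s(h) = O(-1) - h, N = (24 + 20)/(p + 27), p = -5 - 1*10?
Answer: 24244/9 ≈ 2693.8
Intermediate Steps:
p = -15 (p = -5 - 10 = -15)
O(g) = 25
N = 11/3 (N = (24 + 20)/(-15 + 27) = 44/12 = 44*(1/12) = 11/3 ≈ 3.6667)
s(h) = 25 - h
(s(1/(-7 + 4))*N)*29 = ((25 - 1/(-7 + 4))*(11/3))*29 = ((25 - 1/(-3))*(11/3))*29 = ((25 - 1*(-⅓))*(11/3))*29 = ((25 + ⅓)*(11/3))*29 = ((76/3)*(11/3))*29 = (836/9)*29 = 24244/9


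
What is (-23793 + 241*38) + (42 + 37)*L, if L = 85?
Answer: -7920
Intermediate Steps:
(-23793 + 241*38) + (42 + 37)*L = (-23793 + 241*38) + (42 + 37)*85 = (-23793 + 9158) + 79*85 = -14635 + 6715 = -7920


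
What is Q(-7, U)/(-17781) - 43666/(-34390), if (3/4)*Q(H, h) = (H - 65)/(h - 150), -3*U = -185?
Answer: 6858091979/5401482545 ≈ 1.2697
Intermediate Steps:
U = 185/3 (U = -⅓*(-185) = 185/3 ≈ 61.667)
Q(H, h) = 4*(-65 + H)/(3*(-150 + h)) (Q(H, h) = 4*((H - 65)/(h - 150))/3 = 4*((-65 + H)/(-150 + h))/3 = 4*(-65 + H)/(3*(-150 + h)))
Q(-7, U)/(-17781) - 43666/(-34390) = (4*(-65 - 7)/(3*(-150 + 185/3)))/(-17781) - 43666/(-34390) = ((4/3)*(-72)/(-265/3))*(-1/17781) - 43666*(-1/34390) = ((4/3)*(-3/265)*(-72))*(-1/17781) + 21833/17195 = (288/265)*(-1/17781) + 21833/17195 = -96/1570655 + 21833/17195 = 6858091979/5401482545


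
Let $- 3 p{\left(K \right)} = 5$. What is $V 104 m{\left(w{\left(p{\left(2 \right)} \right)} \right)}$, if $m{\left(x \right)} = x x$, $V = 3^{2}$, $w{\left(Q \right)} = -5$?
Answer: $23400$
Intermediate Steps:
$p{\left(K \right)} = - \frac{5}{3}$ ($p{\left(K \right)} = \left(- \frac{1}{3}\right) 5 = - \frac{5}{3}$)
$V = 9$
$m{\left(x \right)} = x^{2}$
$V 104 m{\left(w{\left(p{\left(2 \right)} \right)} \right)} = 9 \cdot 104 \left(-5\right)^{2} = 936 \cdot 25 = 23400$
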